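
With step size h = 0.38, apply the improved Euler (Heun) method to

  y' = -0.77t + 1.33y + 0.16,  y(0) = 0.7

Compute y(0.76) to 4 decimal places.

1.7818

Heun: k1 = f(t_n, y_n); k2 = f(t_n + h, y_n + h·k1); y_{n+1} = y_n + (h/2)·(k1 + k2).
t=0.000000, y=0.700000:
  k1 = f(0.000000, 0.700000) = 1.091000
  k2 = f(0.380000, 1.114580) = 1.349791
  y ← 0.700000 + (0.38/2)·(1.091000 + 1.349791) = 1.163750
t=0.380000, y=1.163750:
  k1 = f(0.380000, 1.163750) = 1.415188
  k2 = f(0.760000, 1.701522) = 1.837824
  y ← 1.163750 + (0.38/2)·(1.415188 + 1.837824) = 1.781823
y(0.76) ≈ 1.7818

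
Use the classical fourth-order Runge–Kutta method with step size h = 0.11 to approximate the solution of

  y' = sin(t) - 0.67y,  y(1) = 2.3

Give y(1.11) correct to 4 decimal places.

RK4: k1 = f(t_n, y_n); k2 = f(t_n + h/2, y_n + (h/2)·k1); k3 = f(t_n + h/2, y_n + (h/2)·k2); k4 = f(t_n + h, y_n + h·k3); y_{n+1} = y_n + (h/6)·(k1 + 2k2 + 2k3 + k4).
t=1.000000, y=2.300000:
  k1 = f(1.000000, 2.300000) = -0.699529
  k2 = f(1.055000, 2.261526) = -0.645322
  k3 = f(1.055000, 2.264507) = -0.647320
  k4 = f(1.110000, 2.228795) = -0.597594
  y ← 2.300000 + (0.11/6)·(k1 + 2k2 + 2k3 + k4) = 2.228823
y(1.11) ≈ 2.2288

2.2288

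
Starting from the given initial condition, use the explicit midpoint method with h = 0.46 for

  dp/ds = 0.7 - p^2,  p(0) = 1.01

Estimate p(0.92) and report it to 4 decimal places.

0.8852

Midpoint: k1 = f(s_n, p_n); k2 = f(s_n + h/2, p_n + (h/2)·k1); p_{n+1} = p_n + h·k2.
s=0.000000, p=1.010000:
  k1 = f(0.000000, 1.010000) = -0.320100
  k2 = f(0.230000, 0.936377) = -0.176802
  p ← 1.010000 + 0.46·(-0.176802) = 0.928671
s=0.460000, p=0.928671:
  k1 = f(0.460000, 0.928671) = -0.162430
  k2 = f(0.690000, 0.891312) = -0.094437
  p ← 0.928671 + 0.46·(-0.094437) = 0.885230
p(0.92) ≈ 0.8852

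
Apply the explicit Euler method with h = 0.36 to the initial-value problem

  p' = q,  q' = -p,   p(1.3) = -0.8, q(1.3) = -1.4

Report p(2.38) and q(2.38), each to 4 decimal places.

Euler on (p,q): p_{n+1} = p_n + h·p', q_{n+1} = q_n + h·q'.
1.300000: (-0.800000, -1.400000); f=(-1.400000, 0.800000) → (-1.304000, -1.112000)
1.660000: (-1.304000, -1.112000); f=(-1.112000, 1.304000) → (-1.704320, -0.642560)
2.020000: (-1.704320, -0.642560); f=(-0.642560, 1.704320) → (-1.935642, -0.029005)
(p(2.38), q(2.38)) ≈ (-1.9356, -0.0290)

-1.9356, -0.0290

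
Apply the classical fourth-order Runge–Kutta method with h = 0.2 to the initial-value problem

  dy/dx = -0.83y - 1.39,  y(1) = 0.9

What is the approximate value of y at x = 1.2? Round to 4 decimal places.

RK4: k1 = f(x_n, y_n); k2 = f(x_n + h/2, y_n + (h/2)·k1); k3 = f(x_n + h/2, y_n + (h/2)·k2); k4 = f(x_n + h, y_n + h·k3); y_{n+1} = y_n + (h/6)·(k1 + 2k2 + 2k3 + k4).
x=1.000000, y=0.900000:
  k1 = f(1.000000, 0.900000) = -2.137000
  k2 = f(1.100000, 0.686300) = -1.959629
  k3 = f(1.100000, 0.704037) = -1.974351
  k4 = f(1.200000, 0.505130) = -1.809258
  y ← 0.900000 + (0.2/6)·(k1 + 2k2 + 2k3 + k4) = 0.506193
y(1.2) ≈ 0.5062

0.5062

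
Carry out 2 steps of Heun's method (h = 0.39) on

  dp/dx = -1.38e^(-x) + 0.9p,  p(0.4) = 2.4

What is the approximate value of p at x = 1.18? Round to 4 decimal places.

Heun: k1 = f(x_n, p_n); k2 = f(x_n + h, p_n + h·k1); p_{n+1} = p_n + (h/2)·(k1 + k2).
x=0.400000, p=2.400000:
  k1 = f(0.400000, 2.400000) = 1.234958
  k2 = f(0.790000, 2.881634) = 1.967165
  p ← 2.400000 + (0.39/2)·(1.234958 + 1.967165) = 3.024414
x=0.790000, p=3.024414:
  k1 = f(0.790000, 3.024414) = 2.095667
  k2 = f(1.180000, 3.841724) = 3.033507
  p ← 3.024414 + (0.39/2)·(2.095667 + 3.033507) = 4.024603
p(1.18) ≈ 4.0246

4.0246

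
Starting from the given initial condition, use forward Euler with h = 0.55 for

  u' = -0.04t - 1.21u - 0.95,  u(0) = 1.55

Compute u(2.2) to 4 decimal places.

Euler: u_{n+1} = u_n + h·f(t_n, u_n).
t=0.000000, u=1.550000: f=-2.825500 → u ← 1.550000 + 0.55·(-2.825500) = -0.004025
t=0.550000, u=-0.004025: f=-0.967130 → u ← -0.004025 + 0.55·(-0.967130) = -0.535946
t=1.100000, u=-0.535946: f=-0.345505 → u ← -0.535946 + 0.55·(-0.345505) = -0.725974
t=1.650000, u=-0.725974: f=-0.137571 → u ← -0.725974 + 0.55·(-0.137571) = -0.801638
u(2.2) ≈ -0.8016

-0.8016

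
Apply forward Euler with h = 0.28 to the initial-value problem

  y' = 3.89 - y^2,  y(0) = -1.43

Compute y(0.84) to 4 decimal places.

1.0305

Euler: y_{n+1} = y_n + h·f(t_n, y_n).
t=0.000000, y=-1.430000: f=1.845100 → y ← -1.430000 + 0.28·1.845100 = -0.913372
t=0.280000, y=-0.913372: f=3.055752 → y ← -0.913372 + 0.28·3.055752 = -0.057762
t=0.560000, y=-0.057762: f=3.886664 → y ← -0.057762 + 0.28·3.886664 = 1.030504
y(0.84) ≈ 1.0305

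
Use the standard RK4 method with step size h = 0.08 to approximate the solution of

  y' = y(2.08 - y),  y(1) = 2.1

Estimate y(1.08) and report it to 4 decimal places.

RK4: k1 = f(t_n, y_n); k2 = f(t_n + h/2, y_n + (h/2)·k1); k3 = f(t_n + h/2, y_n + (h/2)·k2); k4 = f(t_n + h, y_n + h·k3); y_{n+1} = y_n + (h/6)·(k1 + 2k2 + 2k3 + k4).
t=1.000000, y=2.100000:
  k1 = f(1.000000, 2.100000) = -0.042000
  k2 = f(1.040000, 2.098320) = -0.038441
  k3 = f(1.040000, 2.098462) = -0.038743
  k4 = f(1.080000, 2.096901) = -0.035439
  y ← 2.100000 + (0.08/6)·(k1 + 2k2 + 2k3 + k4) = 2.096909
y(1.08) ≈ 2.0969

2.0969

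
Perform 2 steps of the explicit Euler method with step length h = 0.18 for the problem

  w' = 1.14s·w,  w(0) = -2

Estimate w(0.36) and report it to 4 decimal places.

-2.0739

Euler: w_{n+1} = w_n + h·f(s_n, w_n).
s=0.000000, w=-2.000000: f=0.000000 → w ← -2.000000 + 0.18·0.000000 = -2.000000
s=0.180000, w=-2.000000: f=-0.410400 → w ← -2.000000 + 0.18·(-0.410400) = -2.073872
w(0.36) ≈ -2.0739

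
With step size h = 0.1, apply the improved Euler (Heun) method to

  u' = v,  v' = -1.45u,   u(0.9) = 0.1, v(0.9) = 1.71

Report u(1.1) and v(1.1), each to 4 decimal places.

Heun on (u,v): k1 = f(t_n, state_n); k2 = f(t_n + h, state_n + h·k1); state_{n+1} = state_n + (h/2)·(k1 + k2).
0.900000: (0.100000, 1.710000)
  k1 = (1.710000, -0.145000)
  predictor → (0.271000, 1.695500)
  k2 = (1.695500, -0.392950)
  → (0.270275, 1.683102)
1.000000: (0.270275, 1.683102)
  k1 = (1.683102, -0.391899)
  predictor → (0.438585, 1.643913)
  k2 = (1.643913, -0.635949)
  → (0.436626, 1.631710)
(u(1.1), v(1.1)) ≈ (0.4366, 1.6317)

0.4366, 1.6317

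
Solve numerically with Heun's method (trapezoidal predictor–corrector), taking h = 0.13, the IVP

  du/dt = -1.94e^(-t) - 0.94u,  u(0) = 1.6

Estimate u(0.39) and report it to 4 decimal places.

0.5937

Heun: k1 = f(t_n, u_n); k2 = f(t_n + h, u_n + h·k1); u_{n+1} = u_n + (h/2)·(k1 + k2).
t=0.000000, u=1.600000:
  k1 = f(0.000000, 1.600000) = -3.444000
  k2 = f(0.130000, 1.152280) = -2.786648
  u ← 1.600000 + (0.13/2)·(-3.444000 + (-2.786648)) = 1.195008
t=0.130000, u=1.195008:
  k1 = f(0.130000, 1.195008) = -2.826813
  k2 = f(0.260000, 0.827522) = -2.273711
  u ← 1.195008 + (0.13/2)·(-2.826813 + (-2.273711)) = 0.863474
t=0.260000, u=0.863474:
  k1 = f(0.260000, 0.863474) = -2.307505
  k2 = f(0.390000, 0.563498) = -1.843179
  u ← 0.863474 + (0.13/2)·(-2.307505 + (-1.843179)) = 0.593679
u(0.39) ≈ 0.5937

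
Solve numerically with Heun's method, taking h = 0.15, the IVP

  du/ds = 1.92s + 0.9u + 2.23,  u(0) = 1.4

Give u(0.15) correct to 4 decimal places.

Heun: k1 = f(s_n, u_n); k2 = f(s_n + h, u_n + h·k1); u_{n+1} = u_n + (h/2)·(k1 + k2).
s=0.000000, u=1.400000:
  k1 = f(0.000000, 1.400000) = 3.490000
  k2 = f(0.150000, 1.923500) = 4.249150
  u ← 1.400000 + (0.15/2)·(3.490000 + 4.249150) = 1.980436
u(0.15) ≈ 1.9804

1.9804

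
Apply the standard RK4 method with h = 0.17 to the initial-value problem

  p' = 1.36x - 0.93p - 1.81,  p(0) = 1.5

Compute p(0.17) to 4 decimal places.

1.0147

RK4: k1 = f(x_n, p_n); k2 = f(x_n + h/2, p_n + (h/2)·k1); k3 = f(x_n + h/2, p_n + (h/2)·k2); k4 = f(x_n + h, p_n + h·k3); p_{n+1} = p_n + (h/6)·(k1 + 2k2 + 2k3 + k4).
x=0.000000, p=1.500000:
  k1 = f(0.000000, 1.500000) = -3.205000
  k2 = f(0.085000, 1.227575) = -2.836045
  k3 = f(0.085000, 1.258936) = -2.865211
  k4 = f(0.170000, 1.012914) = -2.520810
  p ← 1.500000 + (0.17/6)·(k1 + 2k2 + 2k3 + k4) = 1.014698
p(0.17) ≈ 1.0147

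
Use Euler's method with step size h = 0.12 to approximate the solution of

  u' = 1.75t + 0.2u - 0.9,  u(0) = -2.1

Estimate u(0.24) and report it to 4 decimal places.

Euler: u_{n+1} = u_n + h·f(t_n, u_n).
t=0.000000, u=-2.100000: f=-1.320000 → u ← -2.100000 + 0.12·(-1.320000) = -2.258400
t=0.120000, u=-2.258400: f=-1.141680 → u ← -2.258400 + 0.12·(-1.141680) = -2.395402
u(0.24) ≈ -2.3954

-2.3954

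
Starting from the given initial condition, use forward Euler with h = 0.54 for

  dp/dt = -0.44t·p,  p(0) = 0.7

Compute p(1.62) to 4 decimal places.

0.4536

Euler: p_{n+1} = p_n + h·f(t_n, p_n).
t=0.000000, p=0.700000: f=0.000000 → p ← 0.700000 + 0.54·0.000000 = 0.700000
t=0.540000, p=0.700000: f=-0.166320 → p ← 0.700000 + 0.54·(-0.166320) = 0.610187
t=1.080000, p=0.610187: f=-0.289961 → p ← 0.610187 + 0.54·(-0.289961) = 0.453608
p(1.62) ≈ 0.4536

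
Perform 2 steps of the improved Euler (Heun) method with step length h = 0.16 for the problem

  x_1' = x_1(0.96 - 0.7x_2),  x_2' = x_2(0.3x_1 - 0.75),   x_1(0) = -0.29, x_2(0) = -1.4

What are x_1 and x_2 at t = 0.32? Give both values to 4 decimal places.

-0.5150, -1.0618

Heun on (x_1,x_2): k1 = f(t_n, state_n); k2 = f(t_n + h, state_n + h·k1); state_{n+1} = state_n + (h/2)·(k1 + k2).
0.000000: (-0.290000, -1.400000)
  k1 = (-0.562600, 1.171800)
  predictor → (-0.380016, -1.212512)
  k2 = (-0.687357, 1.047616)
  → (-0.389997, -1.222447)
0.160000: (-0.389997, -1.222447)
  k1 = (-0.708122, 1.059860)
  predictor → (-0.503296, -1.052869)
  k2 = (-0.854098, 0.948623)
  → (-0.514974, -1.061768)
(x_1(0.32), x_2(0.32)) ≈ (-0.5150, -1.0618)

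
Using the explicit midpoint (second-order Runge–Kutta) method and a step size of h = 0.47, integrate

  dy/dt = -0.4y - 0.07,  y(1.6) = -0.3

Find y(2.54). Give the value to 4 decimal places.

Midpoint: k1 = f(t_n, y_n); k2 = f(t_n + h/2, y_n + (h/2)·k1); y_{n+1} = y_n + h·k2.
t=1.600000, y=-0.300000:
  k1 = f(1.600000, -0.300000) = 0.050000
  k2 = f(1.835000, -0.288250) = 0.045300
  y ← -0.300000 + 0.47·0.045300 = -0.278709
t=2.070000, y=-0.278709:
  k1 = f(2.070000, -0.278709) = 0.041484
  k2 = f(2.305000, -0.268960) = 0.037584
  y ← -0.278709 + 0.47·0.037584 = -0.261044
y(2.54) ≈ -0.2610

-0.2610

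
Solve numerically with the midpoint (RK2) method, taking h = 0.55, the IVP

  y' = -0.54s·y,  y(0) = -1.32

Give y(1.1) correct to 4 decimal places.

-0.9394

Midpoint: k1 = f(s_n, y_n); k2 = f(s_n + h/2, y_n + (h/2)·k1); y_{n+1} = y_n + h·k2.
s=0.000000, y=-1.320000:
  k1 = f(0.000000, -1.320000) = 0.000000
  k2 = f(0.275000, -1.320000) = 0.196020
  y ← -1.320000 + 0.55·0.196020 = -1.212189
s=0.550000, y=-1.212189:
  k1 = f(0.550000, -1.212189) = 0.360020
  k2 = f(0.825000, -1.113183) = 0.495923
  y ← -1.212189 + 0.55·0.495923 = -0.939431
y(1.1) ≈ -0.9394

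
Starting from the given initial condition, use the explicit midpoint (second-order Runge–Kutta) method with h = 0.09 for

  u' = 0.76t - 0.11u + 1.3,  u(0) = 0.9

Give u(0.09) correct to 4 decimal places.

1.0106

Midpoint: k1 = f(t_n, u_n); k2 = f(t_n + h/2, u_n + (h/2)·k1); u_{n+1} = u_n + h·k2.
t=0.000000, u=0.900000:
  k1 = f(0.000000, 0.900000) = 1.201000
  k2 = f(0.045000, 0.954045) = 1.229255
  u ← 0.900000 + 0.09·1.229255 = 1.010633
u(0.09) ≈ 1.0106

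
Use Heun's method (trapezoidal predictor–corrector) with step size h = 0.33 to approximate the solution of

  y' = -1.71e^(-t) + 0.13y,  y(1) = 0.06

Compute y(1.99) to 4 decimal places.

-0.3628

Heun: k1 = f(t_n, y_n); k2 = f(t_n + h, y_n + h·k1); y_{n+1} = y_n + (h/2)·(k1 + k2).
t=1.000000, y=0.060000:
  k1 = f(1.000000, 0.060000) = -0.621274
  k2 = f(1.330000, -0.145020) = -0.471109
  y ← 0.060000 + (0.33/2)·(-0.621274 + (-0.471109)) = -0.120243
t=1.330000, y=-0.120243:
  k1 = f(1.330000, -0.120243) = -0.467888
  k2 = f(1.660000, -0.274646) = -0.360842
  y ← -0.120243 + (0.33/2)·(-0.467888 + (-0.360842)) = -0.256983
t=1.660000, y=-0.256983:
  k1 = f(1.660000, -0.256983) = -0.358546
  k2 = f(1.990000, -0.375303) = -0.282539
  y ← -0.256983 + (0.33/2)·(-0.358546 + (-0.282539)) = -0.362762
y(1.99) ≈ -0.3628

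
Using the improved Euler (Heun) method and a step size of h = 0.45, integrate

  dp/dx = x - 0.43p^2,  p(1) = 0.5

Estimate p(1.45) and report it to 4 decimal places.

Heun: k1 = f(x_n, p_n); k2 = f(x_n + h, p_n + h·k1); p_{n+1} = p_n + (h/2)·(k1 + k2).
x=1.000000, p=0.500000:
  k1 = f(1.000000, 0.500000) = 0.892500
  k2 = f(1.450000, 0.901625) = 1.100441
  p ← 0.500000 + (0.45/2)·(0.892500 + 1.100441) = 0.948412
p(1.45) ≈ 0.9484

0.9484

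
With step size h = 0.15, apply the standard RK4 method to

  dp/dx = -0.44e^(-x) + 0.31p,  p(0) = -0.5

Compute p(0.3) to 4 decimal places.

-0.6685

RK4: k1 = f(x_n, p_n); k2 = f(x_n + h/2, p_n + (h/2)·k1); k3 = f(x_n + h/2, p_n + (h/2)·k2); k4 = f(x_n + h, p_n + h·k3); p_{n+1} = p_n + (h/6)·(k1 + 2k2 + 2k3 + k4).
x=0.000000, p=-0.500000:
  k1 = f(0.000000, -0.500000) = -0.595000
  k2 = f(0.075000, -0.544625) = -0.577041
  k3 = f(0.075000, -0.543278) = -0.576623
  k4 = f(0.150000, -0.586494) = -0.560524
  p ← -0.500000 + (0.15/6)·(k1 + 2k2 + 2k3 + k4) = -0.586571
x=0.150000, p=-0.586571:
  k1 = f(0.150000, -0.586571) = -0.560549
  k2 = f(0.225000, -0.628612) = -0.546217
  k3 = f(0.225000, -0.627538) = -0.545884
  k4 = f(0.300000, -0.668454) = -0.533181
  p ← -0.586571 + (0.15/6)·(k1 + 2k2 + 2k3 + k4) = -0.668520
p(0.3) ≈ -0.6685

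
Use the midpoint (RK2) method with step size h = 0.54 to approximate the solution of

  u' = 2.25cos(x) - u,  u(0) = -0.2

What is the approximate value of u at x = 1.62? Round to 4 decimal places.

Midpoint: k1 = f(x_n, u_n); k2 = f(x_n + h/2, u_n + (h/2)·k1); u_{n+1} = u_n + h·k2.
x=0.000000, u=-0.200000:
  k1 = f(0.000000, -0.200000) = 2.450000
  k2 = f(0.270000, 0.461500) = 1.706985
  u ← -0.200000 + 0.54·1.706985 = 0.721772
x=0.540000, u=0.721772:
  k1 = f(0.540000, 0.721772) = 1.208073
  k2 = f(0.810000, 1.047951) = 0.503420
  u ← 0.721772 + 0.54·0.503420 = 0.993619
x=1.080000, u=0.993619:
  k1 = f(1.080000, 0.993619) = 0.066870
  k2 = f(1.350000, 1.011674) = -0.518908
  u ← 0.993619 + 0.54·(-0.518908) = 0.713408
u(1.62) ≈ 0.7134

0.7134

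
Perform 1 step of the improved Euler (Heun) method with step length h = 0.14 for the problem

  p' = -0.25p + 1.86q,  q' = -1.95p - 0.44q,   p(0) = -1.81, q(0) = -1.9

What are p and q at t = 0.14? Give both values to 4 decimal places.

Heun on (p,q): k1 = f(t_n, state_n); k2 = f(t_n + h, state_n + h·k1); state_{n+1} = state_n + (h/2)·(k1 + k2).
0.000000: (-1.810000, -1.900000)
  k1 = (-3.081500, 4.365500)
  predictor → (-2.241410, -1.288830)
  k2 = (-1.836871, 4.937835)
  → (-2.154286, -1.248767)
(p(0.14), q(0.14)) ≈ (-2.1543, -1.2488)

-2.1543, -1.2488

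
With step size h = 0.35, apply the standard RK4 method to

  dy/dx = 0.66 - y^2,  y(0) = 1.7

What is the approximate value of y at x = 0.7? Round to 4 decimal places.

RK4: k1 = f(x_n, y_n); k2 = f(x_n + h/2, y_n + (h/2)·k1); k3 = f(x_n + h/2, y_n + (h/2)·k2); k4 = f(x_n + h, y_n + h·k3); y_{n+1} = y_n + (h/6)·(k1 + 2k2 + 2k3 + k4).
x=0.000000, y=1.700000:
  k1 = f(0.000000, 1.700000) = -2.230000
  k2 = f(0.175000, 1.309750) = -1.055445
  k3 = f(0.175000, 1.515297) = -1.636125
  k4 = f(0.350000, 1.127356) = -0.610932
  y ← 1.700000 + (0.35/6)·(k1 + 2k2 + 2k3 + k4) = 1.220262
x=0.350000, y=1.220262:
  k1 = f(0.350000, 1.220262) = -0.829040
  k2 = f(0.525000, 1.075180) = -0.496013
  k3 = f(0.525000, 1.133460) = -0.624732
  k4 = f(0.700000, 1.001606) = -0.343215
  y ← 1.220262 + (0.35/6)·(k1 + 2k2 + 2k3 + k4) = 1.021127
y(0.7) ≈ 1.0211

1.0211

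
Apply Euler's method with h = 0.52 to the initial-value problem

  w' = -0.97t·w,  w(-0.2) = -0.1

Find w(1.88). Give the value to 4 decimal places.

-0.0167

Euler: w_{n+1} = w_n + h·f(t_n, w_n).
t=-0.200000, w=-0.100000: f=-0.019400 → w ← -0.100000 + 0.52·(-0.019400) = -0.110088
t=0.320000, w=-0.110088: f=0.034171 → w ← -0.110088 + 0.52·0.034171 = -0.092319
t=0.840000, w=-0.092319: f=0.075221 → w ← -0.092319 + 0.52·0.075221 = -0.053204
t=1.360000, w=-0.053204: f=0.070186 → w ← -0.053204 + 0.52·0.070186 = -0.016707
w(1.88) ≈ -0.0167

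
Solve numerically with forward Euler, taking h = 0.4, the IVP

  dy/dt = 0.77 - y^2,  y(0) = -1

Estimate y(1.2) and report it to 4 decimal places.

-1.5890

Euler: y_{n+1} = y_n + h·f(t_n, y_n).
t=0.000000, y=-1.000000: f=-0.230000 → y ← -1.000000 + 0.4·(-0.230000) = -1.092000
t=0.400000, y=-1.092000: f=-0.422464 → y ← -1.092000 + 0.4·(-0.422464) = -1.260986
t=0.800000, y=-1.260986: f=-0.820085 → y ← -1.260986 + 0.4·(-0.820085) = -1.589019
y(1.2) ≈ -1.5890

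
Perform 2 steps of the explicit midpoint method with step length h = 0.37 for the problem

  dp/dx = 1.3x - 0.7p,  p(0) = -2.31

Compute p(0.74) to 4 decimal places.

-1.0730

Midpoint: k1 = f(x_n, p_n); k2 = f(x_n + h/2, p_n + (h/2)·k1); p_{n+1} = p_n + h·k2.
x=0.000000, p=-2.310000:
  k1 = f(0.000000, -2.310000) = 1.617000
  k2 = f(0.185000, -2.010855) = 1.648099
  p ← -2.310000 + 0.37·1.648099 = -1.700204
x=0.370000, p=-1.700204:
  k1 = f(0.370000, -1.700204) = 1.671142
  k2 = f(0.555000, -1.391042) = 1.695230
  p ← -1.700204 + 0.37·1.695230 = -1.072969
p(0.74) ≈ -1.0730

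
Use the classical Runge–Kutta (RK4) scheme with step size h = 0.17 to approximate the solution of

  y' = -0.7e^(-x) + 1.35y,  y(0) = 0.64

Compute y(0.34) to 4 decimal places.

RK4: k1 = f(x_n, y_n); k2 = f(x_n + h/2, y_n + (h/2)·k1); k3 = f(x_n + h/2, y_n + (h/2)·k2); k4 = f(x_n + h, y_n + h·k3); y_{n+1} = y_n + (h/6)·(k1 + 2k2 + 2k3 + k4).
x=0.000000, y=0.640000:
  k1 = f(0.000000, 0.640000) = 0.164000
  k2 = f(0.085000, 0.653940) = 0.239860
  k3 = f(0.085000, 0.660388) = 0.248565
  k4 = f(0.170000, 0.682256) = 0.330480
  y ← 0.640000 + (0.17/6)·(k1 + 2k2 + 2k3 + k4) = 0.681688
x=0.170000, y=0.681688:
  k1 = f(0.170000, 0.681688) = 0.329713
  k2 = f(0.255000, 0.709713) = 0.415671
  k3 = f(0.255000, 0.717020) = 0.425535
  k4 = f(0.340000, 0.754029) = 0.519700
  y ← 0.681688 + (0.17/6)·(k1 + 2k2 + 2k3 + k4) = 0.753423
y(0.34) ≈ 0.7534

0.7534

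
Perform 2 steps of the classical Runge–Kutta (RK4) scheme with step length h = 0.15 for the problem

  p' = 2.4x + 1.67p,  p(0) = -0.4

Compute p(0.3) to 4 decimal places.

-0.5316

RK4: k1 = f(x_n, p_n); k2 = f(x_n + h/2, p_n + (h/2)·k1); k3 = f(x_n + h/2, p_n + (h/2)·k2); k4 = f(x_n + h, p_n + h·k3); p_{n+1} = p_n + (h/6)·(k1 + 2k2 + 2k3 + k4).
x=0.000000, p=-0.400000:
  k1 = f(0.000000, -0.400000) = -0.668000
  k2 = f(0.075000, -0.450100) = -0.571667
  k3 = f(0.075000, -0.442875) = -0.559601
  k4 = f(0.150000, -0.483940) = -0.448180
  p ← -0.400000 + (0.15/6)·(k1 + 2k2 + 2k3 + k4) = -0.484468
x=0.150000, p=-0.484468:
  k1 = f(0.150000, -0.484468) = -0.449061
  k2 = f(0.225000, -0.518148) = -0.325306
  k3 = f(0.225000, -0.508866) = -0.309806
  k4 = f(0.300000, -0.530939) = -0.166668
  p ← -0.484468 + (0.15/6)·(k1 + 2k2 + 2k3 + k4) = -0.531617
p(0.3) ≈ -0.5316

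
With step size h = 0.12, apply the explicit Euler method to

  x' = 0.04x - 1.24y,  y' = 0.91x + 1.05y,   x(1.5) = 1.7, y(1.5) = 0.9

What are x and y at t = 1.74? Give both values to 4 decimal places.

1.4034, 1.5220

Euler on (x,y): x_{n+1} = x_n + h·x', y_{n+1} = y_n + h·y'.
1.500000: (1.700000, 0.900000); f=(-1.048000, 2.492000) → (1.574240, 1.199040)
1.620000: (1.574240, 1.199040); f=(-1.423840, 2.691550) → (1.403379, 1.522026)
(x(1.74), y(1.74)) ≈ (1.4034, 1.5220)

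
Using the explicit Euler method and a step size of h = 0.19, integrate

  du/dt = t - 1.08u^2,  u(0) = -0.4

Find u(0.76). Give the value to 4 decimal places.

Euler: u_{n+1} = u_n + h·f(t_n, u_n).
t=0.000000, u=-0.400000: f=-0.172800 → u ← -0.400000 + 0.19·(-0.172800) = -0.432832
t=0.190000, u=-0.432832: f=-0.012331 → u ← -0.432832 + 0.19·(-0.012331) = -0.435175
t=0.380000, u=-0.435175: f=0.175473 → u ← -0.435175 + 0.19·0.175473 = -0.401835
t=0.570000, u=-0.401835: f=0.395611 → u ← -0.401835 + 0.19·0.395611 = -0.326669
u(0.76) ≈ -0.3267

-0.3267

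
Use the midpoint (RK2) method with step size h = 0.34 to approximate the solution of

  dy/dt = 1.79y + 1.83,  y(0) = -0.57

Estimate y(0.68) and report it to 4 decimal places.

0.4332

Midpoint: k1 = f(t_n, y_n); k2 = f(t_n + h/2, y_n + (h/2)·k1); y_{n+1} = y_n + h·k2.
t=0.000000, y=-0.570000:
  k1 = f(0.000000, -0.570000) = 0.809700
  k2 = f(0.170000, -0.432351) = 1.056092
  y ← -0.570000 + 0.34·1.056092 = -0.210929
t=0.340000, y=-0.210929:
  k1 = f(0.340000, -0.210929) = 1.452437
  k2 = f(0.510000, 0.035986) = 1.894414
  y ← -0.210929 + 0.34·1.894414 = 0.433172
y(0.68) ≈ 0.4332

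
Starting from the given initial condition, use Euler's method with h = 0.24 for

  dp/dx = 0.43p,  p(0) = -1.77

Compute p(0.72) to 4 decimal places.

-2.3765

Euler: p_{n+1} = p_n + h·f(x_n, p_n).
x=0.000000, p=-1.770000: f=-0.761100 → p ← -1.770000 + 0.24·(-0.761100) = -1.952664
x=0.240000, p=-1.952664: f=-0.839646 → p ← -1.952664 + 0.24·(-0.839646) = -2.154179
x=0.480000, p=-2.154179: f=-0.926297 → p ← -2.154179 + 0.24·(-0.926297) = -2.376490
p(0.72) ≈ -2.3765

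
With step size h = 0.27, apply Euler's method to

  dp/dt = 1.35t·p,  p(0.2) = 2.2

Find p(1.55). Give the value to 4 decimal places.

7.0437

Euler: p_{n+1} = p_n + h·f(t_n, p_n).
t=0.200000, p=2.200000: f=0.594000 → p ← 2.200000 + 0.27·0.594000 = 2.360380
t=0.470000, p=2.360380: f=1.497661 → p ← 2.360380 + 0.27·1.497661 = 2.764748
t=0.740000, p=2.764748: f=2.761984 → p ← 2.764748 + 0.27·2.761984 = 3.510484
t=1.010000, p=3.510484: f=4.786545 → p ← 3.510484 + 0.27·4.786545 = 4.802851
t=1.280000, p=4.802851: f=8.299327 → p ← 4.802851 + 0.27·8.299327 = 7.043670
p(1.55) ≈ 7.0437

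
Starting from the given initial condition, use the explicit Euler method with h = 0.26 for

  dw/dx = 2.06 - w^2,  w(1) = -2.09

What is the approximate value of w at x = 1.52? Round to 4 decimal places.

Euler: w_{n+1} = w_n + h·f(x_n, w_n).
x=1.000000, w=-2.090000: f=-2.308100 → w ← -2.090000 + 0.26·(-2.308100) = -2.690106
x=1.260000, w=-2.690106: f=-5.176670 → w ← -2.690106 + 0.26·(-5.176670) = -4.036040
w(1.52) ≈ -4.0360

-4.0360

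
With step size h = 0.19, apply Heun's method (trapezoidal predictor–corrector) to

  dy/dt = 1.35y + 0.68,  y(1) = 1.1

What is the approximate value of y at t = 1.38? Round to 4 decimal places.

2.1625

Heun: k1 = f(t_n, y_n); k2 = f(t_n + h, y_n + h·k1); y_{n+1} = y_n + (h/2)·(k1 + k2).
t=1.000000, y=1.100000:
  k1 = f(1.000000, 1.100000) = 2.165000
  k2 = f(1.190000, 1.511350) = 2.720323
  y ← 1.100000 + (0.19/2)·(2.165000 + 2.720323) = 1.564106
t=1.190000, y=1.564106:
  k1 = f(1.190000, 1.564106) = 2.791543
  k2 = f(1.380000, 2.094499) = 3.507573
  y ← 1.564106 + (0.19/2)·(2.791543 + 3.507573) = 2.162522
y(1.38) ≈ 2.1625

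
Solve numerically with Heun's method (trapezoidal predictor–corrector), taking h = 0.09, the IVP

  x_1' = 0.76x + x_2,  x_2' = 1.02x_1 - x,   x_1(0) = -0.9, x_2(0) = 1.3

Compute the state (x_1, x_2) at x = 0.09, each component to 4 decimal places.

-0.7836, 1.2187

Heun on (x_1,x_2): k1 = f(x_n, state_n); k2 = f(x_n + h, state_n + h·k1); state_{n+1} = state_n + (h/2)·(k1 + k2).
0.000000: (-0.900000, 1.300000)
  k1 = (1.300000, -0.918000)
  predictor → (-0.783000, 1.217380)
  k2 = (1.285780, -0.888660)
  → (-0.783640, 1.218700)
(x_1(0.09), x_2(0.09)) ≈ (-0.7836, 1.2187)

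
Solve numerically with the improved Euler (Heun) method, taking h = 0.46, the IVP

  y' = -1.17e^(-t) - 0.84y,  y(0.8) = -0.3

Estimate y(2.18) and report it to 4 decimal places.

Heun: k1 = f(t_n, y_n); k2 = f(t_n + h, y_n + h·k1); y_{n+1} = y_n + (h/2)·(k1 + k2).
t=0.800000, y=-0.300000:
  k1 = f(0.800000, -0.300000) = -0.273715
  k2 = f(1.260000, -0.425909) = 0.025888
  y ← -0.300000 + (0.46/2)·(-0.273715 + 0.025888) = -0.357000
t=1.260000, y=-0.357000:
  k1 = f(1.260000, -0.357000) = -0.031995
  k2 = f(1.720000, -0.371718) = 0.102736
  y ← -0.357000 + (0.46/2)·(-0.031995 + 0.102736) = -0.340730
t=1.720000, y=-0.340730:
  k1 = f(1.720000, -0.340730) = 0.076706
  k2 = f(2.180000, -0.305445) = 0.124315
  y ← -0.340730 + (0.46/2)·(0.076706 + 0.124315) = -0.294495
y(2.18) ≈ -0.2945

-0.2945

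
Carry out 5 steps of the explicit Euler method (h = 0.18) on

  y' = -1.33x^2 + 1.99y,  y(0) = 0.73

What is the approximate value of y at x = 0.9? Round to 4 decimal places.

Euler: y_{n+1} = y_n + h·f(x_n, y_n).
x=0.000000, y=0.730000: f=1.452700 → y ← 0.730000 + 0.18·1.452700 = 0.991486
x=0.180000, y=0.991486: f=1.929965 → y ← 0.991486 + 0.18·1.929965 = 1.338880
x=0.360000, y=1.338880: f=2.492003 → y ← 1.338880 + 0.18·2.492003 = 1.787440
x=0.540000, y=1.787440: f=3.169178 → y ← 1.787440 + 0.18·3.169178 = 2.357892
x=0.720000, y=2.357892: f=4.002734 → y ← 2.357892 + 0.18·4.002734 = 3.078384
y(0.9) ≈ 3.0784

3.0784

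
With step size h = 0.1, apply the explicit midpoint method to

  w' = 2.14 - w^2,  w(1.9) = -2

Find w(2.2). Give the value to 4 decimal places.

-3.1347

Midpoint: k1 = f(t_n, w_n); k2 = f(t_n + h/2, w_n + (h/2)·k1); w_{n+1} = w_n + h·k2.
t=1.900000, w=-2.000000:
  k1 = f(1.900000, -2.000000) = -1.860000
  k2 = f(1.950000, -2.093000) = -2.240649
  w ← -2.000000 + 0.1·(-2.240649) = -2.224065
t=2.000000, w=-2.224065:
  k1 = f(2.000000, -2.224065) = -2.806465
  k2 = f(2.050000, -2.364388) = -3.450331
  w ← -2.224065 + 0.1·(-3.450331) = -2.569098
t=2.100000, w=-2.569098:
  k1 = f(2.100000, -2.569098) = -4.460265
  k2 = f(2.150000, -2.792111) = -5.655885
  w ← -2.569098 + 0.1·(-5.655885) = -3.134687
w(2.2) ≈ -3.1347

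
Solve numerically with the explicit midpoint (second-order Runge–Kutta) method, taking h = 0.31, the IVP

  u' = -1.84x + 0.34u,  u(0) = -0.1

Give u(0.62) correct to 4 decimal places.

-0.4962

Midpoint: k1 = f(x_n, u_n); k2 = f(x_n + h/2, u_n + (h/2)·k1); u_{n+1} = u_n + h·k2.
x=0.000000, u=-0.100000:
  k1 = f(0.000000, -0.100000) = -0.034000
  k2 = f(0.155000, -0.105270) = -0.320992
  u ← -0.100000 + 0.31·(-0.320992) = -0.199507
x=0.310000, u=-0.199507:
  k1 = f(0.310000, -0.199507) = -0.638233
  k2 = f(0.465000, -0.298434) = -0.957067
  u ← -0.199507 + 0.31·(-0.957067) = -0.496198
u(0.62) ≈ -0.4962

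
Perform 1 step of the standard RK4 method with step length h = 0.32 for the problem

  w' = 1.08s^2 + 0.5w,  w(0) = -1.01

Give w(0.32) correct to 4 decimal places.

-1.1730

RK4: k1 = f(s_n, w_n); k2 = f(s_n + h/2, w_n + (h/2)·k1); k3 = f(s_n + h/2, w_n + (h/2)·k2); k4 = f(s_n + h, w_n + h·k3); w_{n+1} = w_n + (h/6)·(k1 + 2k2 + 2k3 + k4).
s=0.000000, w=-1.010000:
  k1 = f(0.000000, -1.010000) = -0.505000
  k2 = f(0.160000, -1.090800) = -0.517752
  k3 = f(0.160000, -1.092840) = -0.518772
  k4 = f(0.320000, -1.176007) = -0.477412
  w ← -1.010000 + (0.32/6)·(k1 + 2k2 + 2k3 + k4) = -1.172958
w(0.32) ≈ -1.1730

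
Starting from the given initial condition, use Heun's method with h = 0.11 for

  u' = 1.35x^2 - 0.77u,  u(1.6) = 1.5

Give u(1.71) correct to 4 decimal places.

Heun: k1 = f(x_n, u_n); k2 = f(x_n + h, u_n + h·k1); u_{n+1} = u_n + (h/2)·(k1 + k2).
x=1.600000, u=1.500000:
  k1 = f(1.600000, 1.500000) = 2.301000
  k2 = f(1.710000, 1.753110) = 2.597640
  u ← 1.500000 + (0.11/2)·(2.301000 + 2.597640) = 1.769425
u(1.71) ≈ 1.7694

1.7694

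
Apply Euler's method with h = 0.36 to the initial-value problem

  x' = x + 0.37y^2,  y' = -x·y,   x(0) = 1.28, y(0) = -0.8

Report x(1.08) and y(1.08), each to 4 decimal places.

Euler on (x,y): x_{n+1} = x_n + h·x', y_{n+1} = y_n + h·y'.
0.000000: (1.280000, -0.800000); f=(1.516800, 1.024000) → (1.826048, -0.431360)
0.360000: (1.826048, -0.431360); f=(1.894894, 0.787684) → (2.508210, -0.147794)
0.720000: (2.508210, -0.147794); f=(2.516292, 0.370698) → (3.414075, -0.014343)
(x(1.08), y(1.08)) ≈ (3.4141, -0.0143)

3.4141, -0.0143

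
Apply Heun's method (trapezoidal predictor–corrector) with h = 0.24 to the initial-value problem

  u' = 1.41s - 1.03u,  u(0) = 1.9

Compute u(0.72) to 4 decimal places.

1.2088

Heun: k1 = f(s_n, u_n); k2 = f(s_n + h, u_n + h·k1); u_{n+1} = u_n + (h/2)·(k1 + k2).
s=0.000000, u=1.900000:
  k1 = f(0.000000, 1.900000) = -1.957000
  k2 = f(0.240000, 1.430320) = -1.134830
  u ← 1.900000 + (0.24/2)·(-1.957000 + (-1.134830)) = 1.528980
s=0.240000, u=1.528980:
  k1 = f(0.240000, 1.528980) = -1.236450
  k2 = f(0.480000, 1.232232) = -0.592399
  u ← 1.528980 + (0.24/2)·(-1.236450 + (-0.592399)) = 1.309519
s=0.480000, u=1.309519:
  k1 = f(0.480000, 1.309519) = -0.672004
  k2 = f(0.720000, 1.148238) = -0.167485
  u ← 1.309519 + (0.24/2)·(-0.672004 + (-0.167485)) = 1.208780
u(0.72) ≈ 1.2088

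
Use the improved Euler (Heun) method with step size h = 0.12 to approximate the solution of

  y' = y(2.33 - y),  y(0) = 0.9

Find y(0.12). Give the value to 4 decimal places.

1.0579

Heun: k1 = f(s_n, y_n); k2 = f(s_n + h, y_n + h·k1); y_{n+1} = y_n + (h/2)·(k1 + k2).
s=0.000000, y=0.900000:
  k1 = f(0.000000, 0.900000) = 1.287000
  k2 = f(0.120000, 1.054440) = 1.345001
  y ← 0.900000 + (0.12/2)·(1.287000 + 1.345001) = 1.057920
y(0.12) ≈ 1.0579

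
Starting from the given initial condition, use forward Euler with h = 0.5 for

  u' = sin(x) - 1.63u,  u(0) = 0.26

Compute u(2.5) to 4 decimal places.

0.5629

Euler: u_{n+1} = u_n + h·f(x_n, u_n).
x=0.000000, u=0.260000: f=-0.423800 → u ← 0.260000 + 0.5·(-0.423800) = 0.048100
x=0.500000, u=0.048100: f=0.401023 → u ← 0.048100 + 0.5·0.401023 = 0.248611
x=1.000000, u=0.248611: f=0.436235 → u ← 0.248611 + 0.5·0.436235 = 0.466729
x=1.500000, u=0.466729: f=0.236727 → u ← 0.466729 + 0.5·0.236727 = 0.585092
x=2.000000, u=0.585092: f=-0.044403 → u ← 0.585092 + 0.5·(-0.044403) = 0.562891
u(2.5) ≈ 0.5629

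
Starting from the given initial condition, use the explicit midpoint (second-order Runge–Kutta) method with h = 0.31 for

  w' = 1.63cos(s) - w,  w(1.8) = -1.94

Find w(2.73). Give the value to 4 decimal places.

-1.4499

Midpoint: k1 = f(s_n, w_n); k2 = f(s_n + h/2, w_n + (h/2)·k1); w_{n+1} = w_n + h·k2.
s=1.800000, w=-1.940000:
  k1 = f(1.800000, -1.940000) = 1.569661
  k2 = f(1.955000, -1.696703) = 1.085744
  w ← -1.940000 + 0.31·1.085744 = -1.603419
s=2.110000, w=-1.603419:
  k1 = f(2.110000, -1.603419) = 0.766491
  k2 = f(2.265000, -1.484613) = 0.441782
  w ← -1.603419 + 0.31·0.441782 = -1.466467
s=2.420000, w=-1.466467:
  k1 = f(2.420000, -1.466467) = 0.242737
  k2 = f(2.575000, -1.428843) = 0.053555
  w ← -1.466467 + 0.31·0.053555 = -1.449865
w(2.73) ≈ -1.4499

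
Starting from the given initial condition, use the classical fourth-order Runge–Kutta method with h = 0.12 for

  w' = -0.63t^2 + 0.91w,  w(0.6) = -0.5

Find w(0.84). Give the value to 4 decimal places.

-0.7094

RK4: k1 = f(t_n, w_n); k2 = f(t_n + h/2, w_n + (h/2)·k1); k3 = f(t_n + h/2, w_n + (h/2)·k2); k4 = f(t_n + h, w_n + h·k3); w_{n+1} = w_n + (h/6)·(k1 + 2k2 + 2k3 + k4).
t=0.600000, w=-0.500000:
  k1 = f(0.600000, -0.500000) = -0.681800
  k2 = f(0.660000, -0.540908) = -0.766654
  k3 = f(0.660000, -0.545999) = -0.771287
  k4 = f(0.720000, -0.592554) = -0.865817
  w ← -0.500000 + (0.12/6)·(k1 + 2k2 + 2k3 + k4) = -0.592470
t=0.720000, w=-0.592470:
  k1 = f(0.720000, -0.592470) = -0.865740
  k2 = f(0.780000, -0.644414) = -0.969709
  k3 = f(0.780000, -0.650653) = -0.975386
  k4 = f(0.840000, -0.709516) = -1.090188
  w ← -0.592470 + (0.12/6)·(k1 + 2k2 + 2k3 + k4) = -0.709392
w(0.84) ≈ -0.7094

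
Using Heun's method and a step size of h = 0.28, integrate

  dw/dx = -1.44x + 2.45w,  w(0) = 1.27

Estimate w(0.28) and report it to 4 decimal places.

Heun: k1 = f(x_n, w_n); k2 = f(x_n + h, w_n + h·k1); w_{n+1} = w_n + (h/2)·(k1 + k2).
x=0.000000, w=1.270000:
  k1 = f(0.000000, 1.270000) = 3.111500
  k2 = f(0.280000, 2.141220) = 4.842789
  w ← 1.270000 + (0.28/2)·(3.111500 + 4.842789) = 2.383600
w(0.28) ≈ 2.3836

2.3836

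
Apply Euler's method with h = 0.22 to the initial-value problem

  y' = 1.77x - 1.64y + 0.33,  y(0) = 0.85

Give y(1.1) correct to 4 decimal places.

0.8698

Euler: y_{n+1} = y_n + h·f(x_n, y_n).
x=0.000000, y=0.850000: f=-1.064000 → y ← 0.850000 + 0.22·(-1.064000) = 0.615920
x=0.220000, y=0.615920: f=-0.290709 → y ← 0.615920 + 0.22·(-0.290709) = 0.551964
x=0.440000, y=0.551964: f=0.203579 → y ← 0.551964 + 0.22·0.203579 = 0.596751
x=0.660000, y=0.596751: f=0.519528 → y ← 0.596751 + 0.22·0.519528 = 0.711048
x=0.880000, y=0.711048: f=0.721482 → y ← 0.711048 + 0.22·0.721482 = 0.869774
y(1.1) ≈ 0.8698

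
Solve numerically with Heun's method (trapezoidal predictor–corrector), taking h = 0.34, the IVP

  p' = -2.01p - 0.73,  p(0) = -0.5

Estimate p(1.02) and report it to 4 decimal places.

-0.3860

Heun: k1 = f(x_n, p_n); k2 = f(x_n + h, p_n + h·k1); p_{n+1} = p_n + (h/2)·(k1 + k2).
x=0.000000, p=-0.500000:
  k1 = f(0.000000, -0.500000) = 0.275000
  k2 = f(0.340000, -0.406500) = 0.087065
  p ← -0.500000 + (0.34/2)·(0.275000 + 0.087065) = -0.438449
x=0.340000, p=-0.438449:
  k1 = f(0.340000, -0.438449) = 0.151282
  k2 = f(0.680000, -0.387013) = 0.047896
  p ← -0.438449 + (0.34/2)·(0.151282 + 0.047896) = -0.404589
x=0.680000, p=-0.404589:
  k1 = f(0.680000, -0.404589) = 0.083223
  k2 = f(1.020000, -0.376293) = 0.026348
  p ← -0.404589 + (0.34/2)·(0.083223 + 0.026348) = -0.385961
p(1.02) ≈ -0.3860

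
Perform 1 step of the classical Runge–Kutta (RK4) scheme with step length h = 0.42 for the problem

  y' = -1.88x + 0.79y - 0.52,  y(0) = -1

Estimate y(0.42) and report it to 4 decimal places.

-1.8381

RK4: k1 = f(x_n, y_n); k2 = f(x_n + h/2, y_n + (h/2)·k1); k3 = f(x_n + h/2, y_n + (h/2)·k2); k4 = f(x_n + h, y_n + h·k3); y_{n+1} = y_n + (h/6)·(k1 + 2k2 + 2k3 + k4).
x=0.000000, y=-1.000000:
  k1 = f(0.000000, -1.000000) = -1.310000
  k2 = f(0.210000, -1.275100) = -1.922129
  k3 = f(0.210000, -1.403647) = -2.023681
  k4 = f(0.420000, -1.849946) = -2.771057
  y ← -1.000000 + (0.42/6)·(k1 + 2k2 + 2k3 + k4) = -1.838087
y(0.42) ≈ -1.8381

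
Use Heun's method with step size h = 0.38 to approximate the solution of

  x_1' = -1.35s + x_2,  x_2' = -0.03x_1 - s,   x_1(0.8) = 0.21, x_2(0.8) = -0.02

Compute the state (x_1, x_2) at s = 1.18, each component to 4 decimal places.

Heun on (x_1,x_2): k1 = f(s_n, state_n); k2 = f(s_n + h, state_n + h·k1); state_{n+1} = state_n + (h/2)·(k1 + k2).
0.800000: (0.210000, -0.020000)
  k1 = (-1.100000, -0.806300)
  predictor → (-0.208000, -0.326394)
  k2 = (-1.919394, -1.173760)
  → (-0.363685, -0.396211)
(x_1(1.18), x_2(1.18)) ≈ (-0.3637, -0.3962)

-0.3637, -0.3962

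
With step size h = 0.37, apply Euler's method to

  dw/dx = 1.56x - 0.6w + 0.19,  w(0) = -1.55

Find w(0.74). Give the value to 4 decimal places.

Euler: w_{n+1} = w_n + h·f(x_n, w_n).
x=0.000000, w=-1.550000: f=1.120000 → w ← -1.550000 + 0.37·1.120000 = -1.135600
x=0.370000, w=-1.135600: f=1.448560 → w ← -1.135600 + 0.37·1.448560 = -0.599633
w(0.74) ≈ -0.5996

-0.5996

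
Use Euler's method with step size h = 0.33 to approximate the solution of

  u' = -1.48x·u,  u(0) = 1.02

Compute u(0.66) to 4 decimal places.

Euler: u_{n+1} = u_n + h·f(x_n, u_n).
x=0.000000, u=1.020000: f=0.000000 → u ← 1.020000 + 0.33·0.000000 = 1.020000
x=0.330000, u=1.020000: f=-0.498168 → u ← 1.020000 + 0.33·(-0.498168) = 0.855605
u(0.66) ≈ 0.8556

0.8556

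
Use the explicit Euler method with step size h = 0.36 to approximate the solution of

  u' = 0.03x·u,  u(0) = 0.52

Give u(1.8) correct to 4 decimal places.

0.5405

Euler: u_{n+1} = u_n + h·f(x_n, u_n).
x=0.000000, u=0.520000: f=0.000000 → u ← 0.520000 + 0.36·0.000000 = 0.520000
x=0.360000, u=0.520000: f=0.005616 → u ← 0.520000 + 0.36·0.005616 = 0.522022
x=0.720000, u=0.522022: f=0.011276 → u ← 0.522022 + 0.36·0.011276 = 0.526081
x=1.080000, u=0.526081: f=0.017045 → u ← 0.526081 + 0.36·0.017045 = 0.532217
x=1.440000, u=0.532217: f=0.022992 → u ← 0.532217 + 0.36·0.022992 = 0.540494
u(1.8) ≈ 0.5405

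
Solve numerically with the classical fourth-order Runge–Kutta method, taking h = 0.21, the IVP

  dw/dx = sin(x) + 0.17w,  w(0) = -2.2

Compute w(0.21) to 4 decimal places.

-2.2577

RK4: k1 = f(x_n, w_n); k2 = f(x_n + h/2, w_n + (h/2)·k1); k3 = f(x_n + h/2, w_n + (h/2)·k2); k4 = f(x_n + h, w_n + h·k3); w_{n+1} = w_n + (h/6)·(k1 + 2k2 + 2k3 + k4).
x=0.000000, w=-2.200000:
  k1 = f(0.000000, -2.200000) = -0.374000
  k2 = f(0.105000, -2.239270) = -0.275869
  k3 = f(0.105000, -2.228966) = -0.274117
  k4 = f(0.210000, -2.257565) = -0.175326
  w ← -2.200000 + (0.21/6)·(k1 + 2k2 + 2k3 + k4) = -2.257725
w(0.21) ≈ -2.2577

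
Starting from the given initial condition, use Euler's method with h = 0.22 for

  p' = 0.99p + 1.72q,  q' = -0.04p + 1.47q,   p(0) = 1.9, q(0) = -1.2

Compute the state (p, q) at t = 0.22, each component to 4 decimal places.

Euler on (p,q): p_{n+1} = p_n + h·p', q_{n+1} = q_n + h·q'.
0.000000: (1.900000, -1.200000); f=(-0.183000, -1.840000) → (1.859740, -1.604800)
(p(0.22), q(0.22)) ≈ (1.8597, -1.6048)

1.8597, -1.6048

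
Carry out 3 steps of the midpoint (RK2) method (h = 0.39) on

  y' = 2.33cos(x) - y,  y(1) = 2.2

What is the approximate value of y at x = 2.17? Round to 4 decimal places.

Midpoint: k1 = f(x_n, y_n); k2 = f(x_n + h/2, y_n + (h/2)·k1); y_{n+1} = y_n + h·k2.
x=1.000000, y=2.200000:
  k1 = f(1.000000, 2.200000) = -0.941096
  k2 = f(1.195000, 2.016486) = -1.161345
  y ← 2.200000 + 0.39·(-1.161345) = 1.747075
x=1.390000, y=1.747075:
  k1 = f(1.390000, 1.747075) = -1.328111
  k2 = f(1.585000, 1.488094) = -1.521187
  y ← 1.747075 + 0.39·(-1.521187) = 1.153812
x=1.780000, y=1.153812:
  k1 = f(1.780000, 1.153812) = -1.637709
  k2 = f(1.975000, 0.834459) = -1.750817
  y ← 1.153812 + 0.39·(-1.750817) = 0.470994
y(2.17) ≈ 0.4710

0.4710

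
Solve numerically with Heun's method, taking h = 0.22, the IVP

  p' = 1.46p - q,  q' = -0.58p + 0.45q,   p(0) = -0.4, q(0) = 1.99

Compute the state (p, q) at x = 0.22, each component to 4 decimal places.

Heun on (p,q): k1 = f(x_n, state_n); k2 = f(x_n + h, state_n + h·k1); state_{n+1} = state_n + (h/2)·(k1 + k2).
0.000000: (-0.400000, 1.990000)
  k1 = (-2.574000, 1.127500)
  predictor → (-0.966280, 2.238050)
  k2 = (-3.648819, 1.567565)
  → (-1.084510, 2.286457)
(p(0.22), q(0.22)) ≈ (-1.0845, 2.2865)

-1.0845, 2.2865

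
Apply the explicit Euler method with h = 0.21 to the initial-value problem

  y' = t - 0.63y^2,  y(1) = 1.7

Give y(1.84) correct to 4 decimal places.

Euler: y_{n+1} = y_n + h·f(t_n, y_n).
t=1.000000, y=1.700000: f=-0.820700 → y ← 1.700000 + 0.21·(-0.820700) = 1.527653
t=1.210000, y=1.527653: f=-0.260246 → y ← 1.527653 + 0.21·(-0.260246) = 1.473001
t=1.420000, y=1.473001: f=0.053068 → y ← 1.473001 + 0.21·0.053068 = 1.484146
t=1.630000, y=1.484146: f=0.242306 → y ← 1.484146 + 0.21·0.242306 = 1.535030
y(1.84) ≈ 1.5350

1.5350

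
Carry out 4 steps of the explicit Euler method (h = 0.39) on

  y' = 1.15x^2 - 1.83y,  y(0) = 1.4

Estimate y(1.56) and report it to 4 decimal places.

Euler: y_{n+1} = y_n + h·f(x_n, y_n).
x=0.000000, y=1.400000: f=-2.562000 → y ← 1.400000 + 0.39·(-2.562000) = 0.400820
x=0.390000, y=0.400820: f=-0.558586 → y ← 0.400820 + 0.39·(-0.558586) = 0.182972
x=0.780000, y=0.182972: f=0.364822 → y ← 0.182972 + 0.39·0.364822 = 0.325252
x=1.170000, y=0.325252: f=0.979024 → y ← 0.325252 + 0.39·0.979024 = 0.707071
y(1.56) ≈ 0.7071

0.7071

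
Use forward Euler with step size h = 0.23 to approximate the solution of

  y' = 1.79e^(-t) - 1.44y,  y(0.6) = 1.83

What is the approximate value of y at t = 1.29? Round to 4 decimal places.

Euler: y_{n+1} = y_n + h·f(t_n, y_n).
t=0.600000, y=1.830000: f=-1.652827 → y ← 1.830000 + 0.23·(-1.652827) = 1.449850
t=0.830000, y=1.449850: f=-1.307255 → y ← 1.449850 + 0.23·(-1.307255) = 1.149181
t=1.060000, y=1.149181: f=-1.034665 → y ← 1.149181 + 0.23·(-1.034665) = 0.911208
y(1.29) ≈ 0.9112

0.9112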